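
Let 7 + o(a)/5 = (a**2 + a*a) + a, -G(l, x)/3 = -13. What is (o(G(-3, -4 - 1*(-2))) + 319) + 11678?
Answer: 27367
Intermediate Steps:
G(l, x) = 39 (G(l, x) = -3*(-13) = 39)
o(a) = -35 + 5*a + 10*a**2 (o(a) = -35 + 5*((a**2 + a*a) + a) = -35 + 5*((a**2 + a**2) + a) = -35 + 5*(2*a**2 + a) = -35 + 5*(a + 2*a**2) = -35 + (5*a + 10*a**2) = -35 + 5*a + 10*a**2)
(o(G(-3, -4 - 1*(-2))) + 319) + 11678 = ((-35 + 5*39 + 10*39**2) + 319) + 11678 = ((-35 + 195 + 10*1521) + 319) + 11678 = ((-35 + 195 + 15210) + 319) + 11678 = (15370 + 319) + 11678 = 15689 + 11678 = 27367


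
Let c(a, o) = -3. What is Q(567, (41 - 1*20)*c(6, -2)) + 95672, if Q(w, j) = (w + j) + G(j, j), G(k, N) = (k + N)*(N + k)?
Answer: 112052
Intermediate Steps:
G(k, N) = (N + k)**2 (G(k, N) = (N + k)*(N + k) = (N + k)**2)
Q(w, j) = j + w + 4*j**2 (Q(w, j) = (w + j) + (j + j)**2 = (j + w) + (2*j)**2 = (j + w) + 4*j**2 = j + w + 4*j**2)
Q(567, (41 - 1*20)*c(6, -2)) + 95672 = ((41 - 1*20)*(-3) + 567 + 4*((41 - 1*20)*(-3))**2) + 95672 = ((41 - 20)*(-3) + 567 + 4*((41 - 20)*(-3))**2) + 95672 = (21*(-3) + 567 + 4*(21*(-3))**2) + 95672 = (-63 + 567 + 4*(-63)**2) + 95672 = (-63 + 567 + 4*3969) + 95672 = (-63 + 567 + 15876) + 95672 = 16380 + 95672 = 112052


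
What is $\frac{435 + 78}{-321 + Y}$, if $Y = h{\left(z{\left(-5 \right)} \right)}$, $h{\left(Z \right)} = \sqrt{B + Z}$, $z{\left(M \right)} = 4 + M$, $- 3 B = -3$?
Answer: $- \frac{171}{107} \approx -1.5981$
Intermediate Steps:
$B = 1$ ($B = \left(- \frac{1}{3}\right) \left(-3\right) = 1$)
$h{\left(Z \right)} = \sqrt{1 + Z}$
$Y = 0$ ($Y = \sqrt{1 + \left(4 - 5\right)} = \sqrt{1 - 1} = \sqrt{0} = 0$)
$\frac{435 + 78}{-321 + Y} = \frac{435 + 78}{-321 + 0} = \frac{513}{-321} = 513 \left(- \frac{1}{321}\right) = - \frac{171}{107}$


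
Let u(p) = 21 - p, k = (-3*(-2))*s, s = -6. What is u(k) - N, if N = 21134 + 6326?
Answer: -27403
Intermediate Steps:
k = -36 (k = -3*(-2)*(-6) = 6*(-6) = -36)
N = 27460
u(k) - N = (21 - 1*(-36)) - 1*27460 = (21 + 36) - 27460 = 57 - 27460 = -27403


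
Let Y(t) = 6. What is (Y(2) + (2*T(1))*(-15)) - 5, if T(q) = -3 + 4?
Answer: -29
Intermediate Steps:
T(q) = 1
(Y(2) + (2*T(1))*(-15)) - 5 = (6 + (2*1)*(-15)) - 5 = (6 + 2*(-15)) - 5 = (6 - 30) - 5 = -24 - 5 = -29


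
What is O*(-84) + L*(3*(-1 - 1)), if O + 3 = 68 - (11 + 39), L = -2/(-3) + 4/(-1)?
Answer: -1240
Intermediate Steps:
L = -10/3 (L = -2*(-⅓) + 4*(-1) = ⅔ - 4 = -10/3 ≈ -3.3333)
O = 15 (O = -3 + (68 - (11 + 39)) = -3 + (68 - 1*50) = -3 + (68 - 50) = -3 + 18 = 15)
O*(-84) + L*(3*(-1 - 1)) = 15*(-84) - 10*(-1 - 1) = -1260 - 10*(-2) = -1260 - 10/3*(-6) = -1260 + 20 = -1240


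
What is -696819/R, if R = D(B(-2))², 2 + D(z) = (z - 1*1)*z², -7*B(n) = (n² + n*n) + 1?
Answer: -81980058531/3928324 ≈ -20869.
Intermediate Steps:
B(n) = -⅐ - 2*n²/7 (B(n) = -((n² + n*n) + 1)/7 = -((n² + n²) + 1)/7 = -(2*n² + 1)/7 = -(1 + 2*n²)/7 = -⅐ - 2*n²/7)
D(z) = -2 + z²*(-1 + z) (D(z) = -2 + (z - 1*1)*z² = -2 + (z - 1)*z² = -2 + (-1 + z)*z² = -2 + z²*(-1 + z))
R = 3928324/117649 (R = (-2 + (-⅐ - 2/7*(-2)²)³ - (-⅐ - 2/7*(-2)²)²)² = (-2 + (-⅐ - 2/7*4)³ - (-⅐ - 2/7*4)²)² = (-2 + (-⅐ - 8/7)³ - (-⅐ - 8/7)²)² = (-2 + (-9/7)³ - (-9/7)²)² = (-2 - 729/343 - 1*81/49)² = (-2 - 729/343 - 81/49)² = (-1982/343)² = 3928324/117649 ≈ 33.390)
-696819/R = -696819/3928324/117649 = -696819*117649/3928324 = -81980058531/3928324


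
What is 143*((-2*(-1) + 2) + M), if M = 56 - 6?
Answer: 7722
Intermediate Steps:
M = 50
143*((-2*(-1) + 2) + M) = 143*((-2*(-1) + 2) + 50) = 143*((2 + 2) + 50) = 143*(4 + 50) = 143*54 = 7722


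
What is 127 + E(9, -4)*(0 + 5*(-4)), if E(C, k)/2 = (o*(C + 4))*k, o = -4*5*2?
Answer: -83073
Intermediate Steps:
o = -40 (o = -20*2 = -40)
E(C, k) = 2*k*(-160 - 40*C) (E(C, k) = 2*((-40*(C + 4))*k) = 2*((-40*(4 + C))*k) = 2*((-160 - 40*C)*k) = 2*(k*(-160 - 40*C)) = 2*k*(-160 - 40*C))
127 + E(9, -4)*(0 + 5*(-4)) = 127 + (-80*(-4)*(4 + 9))*(0 + 5*(-4)) = 127 + (-80*(-4)*13)*(0 - 20) = 127 + 4160*(-20) = 127 - 83200 = -83073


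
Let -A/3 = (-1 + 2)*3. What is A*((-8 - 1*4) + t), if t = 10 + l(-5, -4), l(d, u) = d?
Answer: 63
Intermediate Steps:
A = -9 (A = -3*(-1 + 2)*3 = -3*3 = -9)
t = 5 (t = 10 - 5 = 5)
A*((-8 - 1*4) + t) = -9*((-8 - 1*4) + 5) = -9*((-8 - 4) + 5) = -9*(-12 + 5) = -9*(-7) = 63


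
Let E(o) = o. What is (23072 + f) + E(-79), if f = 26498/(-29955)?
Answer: 688728817/29955 ≈ 22992.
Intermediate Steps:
f = -26498/29955 (f = 26498*(-1/29955) = -26498/29955 ≈ -0.88459)
(23072 + f) + E(-79) = (23072 - 26498/29955) - 79 = 691095262/29955 - 79 = 688728817/29955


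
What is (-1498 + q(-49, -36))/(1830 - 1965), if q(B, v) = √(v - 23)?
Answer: 1498/135 - I*√59/135 ≈ 11.096 - 0.056897*I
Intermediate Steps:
q(B, v) = √(-23 + v)
(-1498 + q(-49, -36))/(1830 - 1965) = (-1498 + √(-23 - 36))/(1830 - 1965) = (-1498 + √(-59))/(-135) = (-1498 + I*√59)*(-1/135) = 1498/135 - I*√59/135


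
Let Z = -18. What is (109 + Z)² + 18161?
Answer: 26442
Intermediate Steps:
(109 + Z)² + 18161 = (109 - 18)² + 18161 = 91² + 18161 = 8281 + 18161 = 26442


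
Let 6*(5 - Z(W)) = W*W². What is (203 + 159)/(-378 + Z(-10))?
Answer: -1086/619 ≈ -1.7544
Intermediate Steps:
Z(W) = 5 - W³/6 (Z(W) = 5 - W*W²/6 = 5 - W³/6)
(203 + 159)/(-378 + Z(-10)) = (203 + 159)/(-378 + (5 - ⅙*(-10)³)) = 362/(-378 + (5 - ⅙*(-1000))) = 362/(-378 + (5 + 500/3)) = 362/(-378 + 515/3) = 362/(-619/3) = 362*(-3/619) = -1086/619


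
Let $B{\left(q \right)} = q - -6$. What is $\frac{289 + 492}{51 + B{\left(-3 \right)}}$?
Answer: $\frac{781}{54} \approx 14.463$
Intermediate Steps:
$B{\left(q \right)} = 6 + q$ ($B{\left(q \right)} = q + 6 = 6 + q$)
$\frac{289 + 492}{51 + B{\left(-3 \right)}} = \frac{289 + 492}{51 + \left(6 - 3\right)} = \frac{781}{51 + 3} = \frac{781}{54}$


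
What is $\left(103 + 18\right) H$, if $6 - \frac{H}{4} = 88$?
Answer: $-39688$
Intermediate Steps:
$H = -328$ ($H = 24 - 352 = -328$)
$\left(103 + 18\right) H = \left(103 + 18\right) \left(-328\right) = 121 \left(-328\right) = -39688$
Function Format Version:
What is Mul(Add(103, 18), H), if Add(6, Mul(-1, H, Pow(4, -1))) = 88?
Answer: -39688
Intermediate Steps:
H = -328 (H = Add(24, Mul(-4, 88)) = Add(24, -352) = -328)
Mul(Add(103, 18), H) = Mul(Add(103, 18), -328) = Mul(121, -328) = -39688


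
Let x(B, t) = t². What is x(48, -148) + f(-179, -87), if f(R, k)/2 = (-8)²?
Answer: 22032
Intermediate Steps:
f(R, k) = 128 (f(R, k) = 2*(-8)² = 2*64 = 128)
x(48, -148) + f(-179, -87) = (-148)² + 128 = 21904 + 128 = 22032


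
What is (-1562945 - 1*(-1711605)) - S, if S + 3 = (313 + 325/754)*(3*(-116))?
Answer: 257737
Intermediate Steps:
S = -109077 (S = -3 + (313 + 325/754)*(3*(-116)) = -3 + (313 + 325*(1/754))*(-348) = -3 + (313 + 25/58)*(-348) = -3 + (18179/58)*(-348) = -3 - 109074 = -109077)
(-1562945 - 1*(-1711605)) - S = (-1562945 - 1*(-1711605)) - 1*(-109077) = (-1562945 + 1711605) + 109077 = 148660 + 109077 = 257737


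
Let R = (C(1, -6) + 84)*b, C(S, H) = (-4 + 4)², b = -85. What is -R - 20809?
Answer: -13669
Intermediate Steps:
C(S, H) = 0 (C(S, H) = 0² = 0)
R = -7140 (R = (0 + 84)*(-85) = 84*(-85) = -7140)
-R - 20809 = -1*(-7140) - 20809 = 7140 - 20809 = -13669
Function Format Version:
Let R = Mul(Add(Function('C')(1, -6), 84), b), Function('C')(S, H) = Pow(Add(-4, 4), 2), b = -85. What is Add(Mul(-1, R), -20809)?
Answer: -13669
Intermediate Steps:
Function('C')(S, H) = 0 (Function('C')(S, H) = Pow(0, 2) = 0)
R = -7140 (R = Mul(Add(0, 84), -85) = Mul(84, -85) = -7140)
Add(Mul(-1, R), -20809) = Add(Mul(-1, -7140), -20809) = Add(7140, -20809) = -13669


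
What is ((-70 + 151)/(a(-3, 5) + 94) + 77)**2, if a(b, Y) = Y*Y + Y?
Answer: 92717641/15376 ≈ 6030.0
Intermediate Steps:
a(b, Y) = Y + Y**2 (a(b, Y) = Y**2 + Y = Y + Y**2)
((-70 + 151)/(a(-3, 5) + 94) + 77)**2 = ((-70 + 151)/(5*(1 + 5) + 94) + 77)**2 = (81/(5*6 + 94) + 77)**2 = (81/(30 + 94) + 77)**2 = (81/124 + 77)**2 = (9629/124)**2 = 92717641/15376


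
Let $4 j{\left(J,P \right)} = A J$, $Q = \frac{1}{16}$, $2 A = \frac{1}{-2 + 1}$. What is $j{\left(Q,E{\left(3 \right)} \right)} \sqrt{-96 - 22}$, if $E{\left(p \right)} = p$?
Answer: $- \frac{i \sqrt{118}}{128} \approx - 0.084865 i$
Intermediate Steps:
$A = - \frac{1}{2}$ ($A = \frac{1}{2 \left(-2 + 1\right)} = \frac{1}{2 \left(-1\right)} = \frac{1}{2} \left(-1\right) = - \frac{1}{2} \approx -0.5$)
$Q = \frac{1}{16} \approx 0.0625$
$j{\left(J,P \right)} = - \frac{J}{8}$ ($j{\left(J,P \right)} = \frac{\left(- \frac{1}{2}\right) J}{4} = - \frac{J}{8}$)
$j{\left(Q,E{\left(3 \right)} \right)} \sqrt{-96 - 22} = \left(- \frac{1}{8}\right) \frac{1}{16} \sqrt{-96 - 22} = - \frac{\sqrt{-118}}{128} = - \frac{i \sqrt{118}}{128}$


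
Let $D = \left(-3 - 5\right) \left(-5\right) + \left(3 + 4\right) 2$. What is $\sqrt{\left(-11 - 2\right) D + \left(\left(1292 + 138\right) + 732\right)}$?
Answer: $2 \sqrt{365} \approx 38.21$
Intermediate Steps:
$D = 54$ ($D = \left(-8\right) \left(-5\right) + 7 \cdot 2 = 40 + 14 = 54$)
$\sqrt{\left(-11 - 2\right) D + \left(\left(1292 + 138\right) + 732\right)} = \sqrt{\left(-11 - 2\right) 54 + \left(\left(1292 + 138\right) + 732\right)} = \sqrt{\left(-11 - 2\right) 54 + \left(1430 + 732\right)} = \sqrt{\left(-13\right) 54 + 2162} = \sqrt{-702 + 2162} = \sqrt{1460} = 2 \sqrt{365}$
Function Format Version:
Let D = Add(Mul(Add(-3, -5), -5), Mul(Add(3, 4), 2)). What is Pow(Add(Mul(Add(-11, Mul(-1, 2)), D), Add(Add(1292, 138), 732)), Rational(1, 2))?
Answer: Mul(2, Pow(365, Rational(1, 2))) ≈ 38.210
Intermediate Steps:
D = 54 (D = Add(Mul(-8, -5), Mul(7, 2)) = Add(40, 14) = 54)
Pow(Add(Mul(Add(-11, Mul(-1, 2)), D), Add(Add(1292, 138), 732)), Rational(1, 2)) = Pow(Add(Mul(Add(-11, Mul(-1, 2)), 54), Add(Add(1292, 138), 732)), Rational(1, 2)) = Pow(Add(Mul(Add(-11, -2), 54), Add(1430, 732)), Rational(1, 2)) = Pow(Add(Mul(-13, 54), 2162), Rational(1, 2)) = Pow(Add(-702, 2162), Rational(1, 2)) = Pow(1460, Rational(1, 2)) = Mul(2, Pow(365, Rational(1, 2)))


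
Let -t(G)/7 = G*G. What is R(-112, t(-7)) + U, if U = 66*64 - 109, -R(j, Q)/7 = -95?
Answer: 4780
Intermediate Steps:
t(G) = -7*G**2 (t(G) = -7*G*G = -7*G**2)
R(j, Q) = 665 (R(j, Q) = -7*(-95) = 665)
U = 4115 (U = 4224 - 109 = 4115)
R(-112, t(-7)) + U = 665 + 4115 = 4780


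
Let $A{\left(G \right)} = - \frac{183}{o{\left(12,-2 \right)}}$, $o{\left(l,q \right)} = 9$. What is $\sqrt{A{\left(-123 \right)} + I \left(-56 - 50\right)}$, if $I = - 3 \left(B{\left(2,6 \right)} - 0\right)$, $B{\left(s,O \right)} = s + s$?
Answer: $\frac{\sqrt{11265}}{3} \approx 35.379$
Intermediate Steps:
$B{\left(s,O \right)} = 2 s$
$I = -12$ ($I = - 3 \left(2 \cdot 2 - 0\right) = - 3 \left(4 + 0\right) = \left(-3\right) 4 = -12$)
$A{\left(G \right)} = - \frac{61}{3}$ ($A{\left(G \right)} = - \frac{183}{9} = \left(-183\right) \frac{1}{9} = - \frac{61}{3}$)
$\sqrt{A{\left(-123 \right)} + I \left(-56 - 50\right)} = \sqrt{- \frac{61}{3} - 12 \left(-56 - 50\right)} = \sqrt{- \frac{61}{3} - -1272} = \sqrt{- \frac{61}{3} + 1272} = \sqrt{\frac{3755}{3}} = \frac{\sqrt{11265}}{3}$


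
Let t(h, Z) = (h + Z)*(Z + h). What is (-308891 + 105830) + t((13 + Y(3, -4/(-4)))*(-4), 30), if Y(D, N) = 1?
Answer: -202385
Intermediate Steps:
t(h, Z) = (Z + h)² (t(h, Z) = (Z + h)*(Z + h) = (Z + h)²)
(-308891 + 105830) + t((13 + Y(3, -4/(-4)))*(-4), 30) = (-308891 + 105830) + (30 + (13 + 1)*(-4))² = -203061 + (30 + 14*(-4))² = -203061 + (30 - 56)² = -203061 + (-26)² = -203061 + 676 = -202385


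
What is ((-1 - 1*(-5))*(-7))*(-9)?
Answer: 252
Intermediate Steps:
((-1 - 1*(-5))*(-7))*(-9) = ((-1 + 5)*(-7))*(-9) = (4*(-7))*(-9) = -28*(-9) = 252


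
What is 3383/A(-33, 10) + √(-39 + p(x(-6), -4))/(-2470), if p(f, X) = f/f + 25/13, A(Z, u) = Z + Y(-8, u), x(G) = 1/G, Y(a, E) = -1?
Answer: -199/2 - I*√6097/32110 ≈ -99.5 - 0.0024317*I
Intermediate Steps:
A(Z, u) = -1 + Z (A(Z, u) = Z - 1 = -1 + Z)
p(f, X) = 38/13 (p(f, X) = 1 + 25*(1/13) = 1 + 25/13 = 38/13)
3383/A(-33, 10) + √(-39 + p(x(-6), -4))/(-2470) = 3383/(-1 - 33) + √(-39 + 38/13)/(-2470) = 3383/(-34) + √(-469/13)*(-1/2470) = 3383*(-1/34) + (I*√6097/13)*(-1/2470) = -199/2 - I*√6097/32110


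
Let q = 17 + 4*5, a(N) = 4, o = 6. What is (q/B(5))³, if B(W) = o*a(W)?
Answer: 50653/13824 ≈ 3.6641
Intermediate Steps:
B(W) = 24 (B(W) = 6*4 = 24)
q = 37 (q = 17 + 20 = 37)
(q/B(5))³ = (37/24)³ = 50653/13824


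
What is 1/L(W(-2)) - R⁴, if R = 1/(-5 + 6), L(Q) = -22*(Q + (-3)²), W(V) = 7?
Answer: -353/352 ≈ -1.0028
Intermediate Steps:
L(Q) = -198 - 22*Q (L(Q) = -22*(Q + 9) = -22*(9 + Q) = -198 - 22*Q)
R = 1 (R = 1/1 = 1)
1/L(W(-2)) - R⁴ = 1/(-198 - 22*7) - 1*1⁴ = 1/(-198 - 154) - 1*1 = 1/(-352) - 1 = -1/352 - 1 = -353/352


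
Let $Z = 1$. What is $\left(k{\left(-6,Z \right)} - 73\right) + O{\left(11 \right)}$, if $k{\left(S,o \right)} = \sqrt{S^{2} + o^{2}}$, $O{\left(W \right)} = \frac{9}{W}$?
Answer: $- \frac{794}{11} + \sqrt{37} \approx -66.099$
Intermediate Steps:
$\left(k{\left(-6,Z \right)} - 73\right) + O{\left(11 \right)} = \left(\sqrt{\left(-6\right)^{2} + 1^{2}} - 73\right) + \frac{9}{11} = \left(\sqrt{36 + 1} - 73\right) + 9 \cdot \frac{1}{11} = \left(\sqrt{37} - 73\right) + \frac{9}{11} = \left(-73 + \sqrt{37}\right) + \frac{9}{11} = - \frac{794}{11} + \sqrt{37}$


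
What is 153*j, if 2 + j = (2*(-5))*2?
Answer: -3366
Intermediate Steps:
j = -22 (j = -2 + (2*(-5))*2 = -2 - 10*2 = -2 - 20 = -22)
153*j = 153*(-22) = -3366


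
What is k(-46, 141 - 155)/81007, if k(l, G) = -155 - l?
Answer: -109/81007 ≈ -0.0013456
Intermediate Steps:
k(-46, 141 - 155)/81007 = (-155 - 1*(-46))/81007 = (-155 + 46)*(1/81007) = -109*1/81007 = -109/81007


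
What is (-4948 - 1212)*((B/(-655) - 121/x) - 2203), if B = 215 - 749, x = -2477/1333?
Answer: 4271657755904/324487 ≈ 1.3164e+7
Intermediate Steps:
x = -2477/1333 (x = -2477*1/1333 = -2477/1333 ≈ -1.8582)
B = -534
(-4948 - 1212)*((B/(-655) - 121/x) - 2203) = (-4948 - 1212)*((-534/(-655) - 121/(-2477/1333)) - 2203) = -6160*((-534*(-1/655) - 121*(-1333/2477)) - 2203) = -6160*((534/655 + 161293/2477) - 2203) = -6160*(106969633/1622435 - 2203) = -6160*(-3467254672/1622435) = 4271657755904/324487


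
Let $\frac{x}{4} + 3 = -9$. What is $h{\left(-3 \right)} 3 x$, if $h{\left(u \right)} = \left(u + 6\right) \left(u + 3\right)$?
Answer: $0$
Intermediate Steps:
$x = -48$ ($x = -12 + 4 \left(-9\right) = -12 - 36 = -48$)
$h{\left(u \right)} = \left(3 + u\right) \left(6 + u\right)$ ($h{\left(u \right)} = \left(6 + u\right) \left(3 + u\right) = \left(3 + u\right) \left(6 + u\right)$)
$h{\left(-3 \right)} 3 x = \left(18 + \left(-3\right)^{2} + 9 \left(-3\right)\right) 3 \left(-48\right) = \left(18 + 9 - 27\right) 3 \left(-48\right) = 0 \cdot 3 \left(-48\right) = 0 \left(-48\right) = 0$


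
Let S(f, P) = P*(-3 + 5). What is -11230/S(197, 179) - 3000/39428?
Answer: -55481305/1764403 ≈ -31.445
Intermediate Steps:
S(f, P) = 2*P (S(f, P) = P*2 = 2*P)
-11230/S(197, 179) - 3000/39428 = -11230/(2*179) - 3000/39428 = -11230/358 - 3000*1/39428 = -11230*1/358 - 750/9857 = -5615/179 - 750/9857 = -55481305/1764403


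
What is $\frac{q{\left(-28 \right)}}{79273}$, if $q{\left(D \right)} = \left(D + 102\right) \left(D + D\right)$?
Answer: $- \frac{4144}{79273} \approx -0.052275$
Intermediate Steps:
$q{\left(D \right)} = 2 D \left(102 + D\right)$ ($q{\left(D \right)} = \left(102 + D\right) 2 D = 2 D \left(102 + D\right)$)
$\frac{q{\left(-28 \right)}}{79273} = \frac{2 \left(-28\right) \left(102 - 28\right)}{79273} = 2 \left(-28\right) 74 \cdot \frac{1}{79273} = \left(-4144\right) \frac{1}{79273} = - \frac{4144}{79273}$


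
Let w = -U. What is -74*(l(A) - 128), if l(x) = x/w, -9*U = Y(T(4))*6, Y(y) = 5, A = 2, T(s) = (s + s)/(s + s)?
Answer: 47138/5 ≈ 9427.6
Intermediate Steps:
T(s) = 1 (T(s) = (2*s)/((2*s)) = (2*s)*(1/(2*s)) = 1)
U = -10/3 (U = -5*6/9 = -⅑*30 = -10/3 ≈ -3.3333)
w = 10/3 (w = -1*(-10/3) = 10/3 ≈ 3.3333)
l(x) = 3*x/10 (l(x) = x/(10/3) = x*(3/10) = 3*x/10)
-74*(l(A) - 128) = -74*((3/10)*2 - 128) = -74*(⅗ - 128) = -74*(-637/5) = 47138/5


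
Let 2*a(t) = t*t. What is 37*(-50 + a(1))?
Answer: -3663/2 ≈ -1831.5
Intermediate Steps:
a(t) = t²/2 (a(t) = (t*t)/2 = t²/2)
37*(-50 + a(1)) = 37*(-50 + (½)*1²) = 37*(-50 + (½)*1) = 37*(-50 + ½) = 37*(-99/2) = -3663/2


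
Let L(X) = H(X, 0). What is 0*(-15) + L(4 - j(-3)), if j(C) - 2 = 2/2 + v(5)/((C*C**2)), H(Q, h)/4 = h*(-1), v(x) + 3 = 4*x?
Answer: 0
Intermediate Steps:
v(x) = -3 + 4*x
H(Q, h) = -4*h (H(Q, h) = 4*(h*(-1)) = 4*(-h) = -4*h)
j(C) = 3 + 17/C**3 (j(C) = 2 + (2/2 + (-3 + 4*5)/((C*C**2))) = 2 + (2*(1/2) + (-3 + 20)/(C**3)) = 2 + (1 + 17/C**3) = 3 + 17/C**3)
L(X) = 0 (L(X) = -4*0 = 0)
0*(-15) + L(4 - j(-3)) = 0*(-15) + 0 = 0 + 0 = 0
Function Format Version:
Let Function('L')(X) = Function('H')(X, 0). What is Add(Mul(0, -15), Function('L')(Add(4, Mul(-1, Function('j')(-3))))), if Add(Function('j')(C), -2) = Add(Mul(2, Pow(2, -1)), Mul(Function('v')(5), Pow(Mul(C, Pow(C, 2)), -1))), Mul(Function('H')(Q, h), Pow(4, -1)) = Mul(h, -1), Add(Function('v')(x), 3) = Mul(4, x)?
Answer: 0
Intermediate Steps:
Function('v')(x) = Add(-3, Mul(4, x))
Function('H')(Q, h) = Mul(-4, h) (Function('H')(Q, h) = Mul(4, Mul(h, -1)) = Mul(4, Mul(-1, h)) = Mul(-4, h))
Function('j')(C) = Add(3, Mul(17, Pow(C, -3))) (Function('j')(C) = Add(2, Add(Mul(2, Pow(2, -1)), Mul(Add(-3, Mul(4, 5)), Pow(Mul(C, Pow(C, 2)), -1)))) = Add(2, Add(Mul(2, Rational(1, 2)), Mul(Add(-3, 20), Pow(Pow(C, 3), -1)))) = Add(2, Add(1, Mul(17, Pow(C, -3)))) = Add(3, Mul(17, Pow(C, -3))))
Function('L')(X) = 0 (Function('L')(X) = Mul(-4, 0) = 0)
Add(Mul(0, -15), Function('L')(Add(4, Mul(-1, Function('j')(-3))))) = Add(Mul(0, -15), 0) = Add(0, 0) = 0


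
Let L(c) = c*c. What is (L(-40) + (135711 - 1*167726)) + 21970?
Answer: -8445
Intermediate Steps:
L(c) = c²
(L(-40) + (135711 - 1*167726)) + 21970 = ((-40)² + (135711 - 1*167726)) + 21970 = (1600 + (135711 - 167726)) + 21970 = (1600 - 32015) + 21970 = -30415 + 21970 = -8445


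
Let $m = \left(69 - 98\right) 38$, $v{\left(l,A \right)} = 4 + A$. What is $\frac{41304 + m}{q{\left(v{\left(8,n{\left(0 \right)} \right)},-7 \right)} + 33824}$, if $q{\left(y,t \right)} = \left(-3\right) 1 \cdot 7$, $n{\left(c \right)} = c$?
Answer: $\frac{40202}{33803} \approx 1.1893$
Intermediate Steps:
$q{\left(y,t \right)} = -21$ ($q{\left(y,t \right)} = \left(-3\right) 7 = -21$)
$m = -1102$ ($m = \left(-29\right) 38 = -1102$)
$\frac{41304 + m}{q{\left(v{\left(8,n{\left(0 \right)} \right)},-7 \right)} + 33824} = \frac{41304 - 1102}{-21 + 33824} = \frac{40202}{33803}$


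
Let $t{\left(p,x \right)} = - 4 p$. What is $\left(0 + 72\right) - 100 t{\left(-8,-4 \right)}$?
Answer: $-3128$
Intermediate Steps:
$\left(0 + 72\right) - 100 t{\left(-8,-4 \right)} = \left(0 + 72\right) - 100 \left(\left(-4\right) \left(-8\right)\right) = 72 - 3200 = -3128$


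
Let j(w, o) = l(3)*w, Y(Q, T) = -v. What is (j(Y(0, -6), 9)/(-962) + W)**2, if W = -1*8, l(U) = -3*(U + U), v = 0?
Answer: 64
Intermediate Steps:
l(U) = -6*U
Y(Q, T) = 0 (Y(Q, T) = -1*0 = 0)
j(w, o) = -18*w (j(w, o) = (-6*3)*w = -18*w)
W = -8
(j(Y(0, -6), 9)/(-962) + W)**2 = (-18*0/(-962) - 8)**2 = (0*(-1/962) - 8)**2 = (0 - 8)**2 = (-8)**2 = 64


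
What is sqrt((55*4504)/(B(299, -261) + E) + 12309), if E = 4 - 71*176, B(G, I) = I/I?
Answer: sqrt(1917418451509)/12491 ≈ 110.86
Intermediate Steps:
B(G, I) = 1
E = -12492 (E = 4 - 12496 = -12492)
sqrt((55*4504)/(B(299, -261) + E) + 12309) = sqrt((55*4504)/(1 - 12492) + 12309) = sqrt(247720/(-12491) + 12309) = sqrt(247720*(-1/12491) + 12309) = sqrt(-247720/12491 + 12309) = sqrt(153503999/12491) = sqrt(1917418451509)/12491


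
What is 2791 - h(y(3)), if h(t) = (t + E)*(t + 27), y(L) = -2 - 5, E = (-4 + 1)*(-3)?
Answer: 2751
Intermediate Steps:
E = 9 (E = -3*(-3) = 9)
y(L) = -7
h(t) = (9 + t)*(27 + t) (h(t) = (t + 9)*(t + 27) = (9 + t)*(27 + t))
2791 - h(y(3)) = 2791 - (243 + (-7)**2 + 36*(-7)) = 2791 - (243 + 49 - 252) = 2791 - 1*40 = 2791 - 40 = 2751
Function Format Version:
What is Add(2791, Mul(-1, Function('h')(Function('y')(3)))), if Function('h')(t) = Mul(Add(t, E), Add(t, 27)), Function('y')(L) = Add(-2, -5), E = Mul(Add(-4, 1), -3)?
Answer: 2751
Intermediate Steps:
E = 9 (E = Mul(-3, -3) = 9)
Function('y')(L) = -7
Function('h')(t) = Mul(Add(9, t), Add(27, t)) (Function('h')(t) = Mul(Add(t, 9), Add(t, 27)) = Mul(Add(9, t), Add(27, t)))
Add(2791, Mul(-1, Function('h')(Function('y')(3)))) = Add(2791, Mul(-1, Add(243, Pow(-7, 2), Mul(36, -7)))) = Add(2791, Mul(-1, Add(243, 49, -252))) = Add(2791, Mul(-1, 40)) = Add(2791, -40) = 2751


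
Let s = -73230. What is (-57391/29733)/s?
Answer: 57391/2177347590 ≈ 2.6358e-5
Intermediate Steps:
(-57391/29733)/s = -57391/29733/(-73230) = -57391*1/29733*(-1/73230) = -57391/29733*(-1/73230) = 57391/2177347590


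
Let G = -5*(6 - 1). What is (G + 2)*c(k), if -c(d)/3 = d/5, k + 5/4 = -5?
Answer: -345/4 ≈ -86.250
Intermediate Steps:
k = -25/4 (k = -5/4 - 5 = -25/4 ≈ -6.2500)
G = -25 (G = -5*5 = -25)
c(d) = -3*d/5
(G + 2)*c(k) = (-25 + 2)*(-⅗*(-25/4)) = -23*15/4 = -345/4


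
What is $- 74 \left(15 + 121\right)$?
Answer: $-10064$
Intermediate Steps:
$- 74 \left(15 + 121\right) = \left(-74\right) 136 = -10064$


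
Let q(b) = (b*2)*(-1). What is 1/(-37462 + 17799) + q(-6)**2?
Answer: 2831471/19663 ≈ 144.00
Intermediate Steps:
q(b) = -2*b (q(b) = (2*b)*(-1) = -2*b)
1/(-37462 + 17799) + q(-6)**2 = 1/(-37462 + 17799) + (-2*(-6))**2 = 1/(-19663) + 12**2 = -1/19663 + 144 = 2831471/19663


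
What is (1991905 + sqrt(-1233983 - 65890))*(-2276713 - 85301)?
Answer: -4704907496670 - 2362014*I*sqrt(1299873) ≈ -4.7049e+12 - 2.693e+9*I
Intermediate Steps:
(1991905 + sqrt(-1233983 - 65890))*(-2276713 - 85301) = (1991905 + sqrt(-1299873))*(-2362014) = (1991905 + I*sqrt(1299873))*(-2362014) = -4704907496670 - 2362014*I*sqrt(1299873)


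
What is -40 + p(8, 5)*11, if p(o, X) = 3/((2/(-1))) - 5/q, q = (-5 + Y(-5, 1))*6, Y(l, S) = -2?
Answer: -1159/21 ≈ -55.190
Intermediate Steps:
q = -42 (q = (-5 - 2)*6 = -7*6 = -42)
p(o, X) = -29/21 (p(o, X) = 3/((2/(-1))) - 5/(-42) = 3/((2*(-1))) - 5*(-1/42) = 3/(-2) + 5/42 = 3*(-1/2) + 5/42 = -3/2 + 5/42 = -29/21)
-40 + p(8, 5)*11 = -40 - 29/21*11 = -40 - 319/21 = -1159/21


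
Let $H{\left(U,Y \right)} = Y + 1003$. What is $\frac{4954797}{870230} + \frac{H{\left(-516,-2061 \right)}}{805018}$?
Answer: $\frac{117287649059}{20604435710} \approx 5.6924$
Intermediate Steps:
$H{\left(U,Y \right)} = 1003 + Y$
$\frac{4954797}{870230} + \frac{H{\left(-516,-2061 \right)}}{805018} = \frac{4954797}{870230} + \frac{1003 - 2061}{805018} = 4954797 \cdot \frac{1}{870230} - \frac{529}{402509} = \frac{4954797}{870230} - \frac{529}{402509} = \frac{117287649059}{20604435710}$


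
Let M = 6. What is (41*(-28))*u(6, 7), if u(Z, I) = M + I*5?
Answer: -47068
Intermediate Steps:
u(Z, I) = 6 + 5*I (u(Z, I) = 6 + I*5 = 6 + 5*I)
(41*(-28))*u(6, 7) = (41*(-28))*(6 + 5*7) = -1148*(6 + 35) = -1148*41 = -47068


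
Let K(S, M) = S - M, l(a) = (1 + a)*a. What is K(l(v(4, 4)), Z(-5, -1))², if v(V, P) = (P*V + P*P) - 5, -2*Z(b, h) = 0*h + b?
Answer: 2271049/4 ≈ 5.6776e+5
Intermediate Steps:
Z(b, h) = -b/2 (Z(b, h) = -(0*h + b)/2 = -(0 + b)/2 = -b/2)
v(V, P) = -5 + P² + P*V (v(V, P) = (P*V + P²) - 5 = (P² + P*V) - 5 = -5 + P² + P*V)
l(a) = a*(1 + a)
K(l(v(4, 4)), Z(-5, -1))² = ((-5 + 4² + 4*4)*(1 + (-5 + 4² + 4*4)) - (-1)*(-5)/2)² = ((-5 + 16 + 16)*(1 + (-5 + 16 + 16)) - 1*5/2)² = (27*(1 + 27) - 5/2)² = (27*28 - 5/2)² = (756 - 5/2)² = (1507/2)² = 2271049/4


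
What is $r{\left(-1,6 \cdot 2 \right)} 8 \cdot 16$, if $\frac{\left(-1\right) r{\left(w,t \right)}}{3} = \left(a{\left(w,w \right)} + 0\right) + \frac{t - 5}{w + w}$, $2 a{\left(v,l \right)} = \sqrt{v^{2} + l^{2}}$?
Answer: $1344 - 192 \sqrt{2} \approx 1072.5$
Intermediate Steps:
$a{\left(v,l \right)} = \frac{\sqrt{l^{2} + v^{2}}}{2}$ ($a{\left(v,l \right)} = \frac{\sqrt{v^{2} + l^{2}}}{2} = \frac{\sqrt{l^{2} + v^{2}}}{2}$)
$r{\left(w,t \right)} = - \frac{3 \sqrt{2} \sqrt{w^{2}}}{2} - \frac{3 \left(-5 + t\right)}{2 w}$ ($r{\left(w,t \right)} = - 3 \left(\left(\frac{\sqrt{w^{2} + w^{2}}}{2} + 0\right) + \frac{t - 5}{w + w}\right) = - 3 \left(\left(\frac{\sqrt{2 w^{2}}}{2} + 0\right) + \frac{-5 + t}{2 w}\right) = - 3 \left(\left(\frac{\sqrt{2} \sqrt{w^{2}}}{2} + 0\right) + \left(-5 + t\right) \frac{1}{2 w}\right) = - 3 \left(\left(\frac{\sqrt{2} \sqrt{w^{2}}}{2} + 0\right) + \frac{-5 + t}{2 w}\right) = - 3 \left(\frac{\sqrt{2} \sqrt{w^{2}}}{2} + \frac{-5 + t}{2 w}\right) = - \frac{3 \sqrt{2} \sqrt{w^{2}}}{2} - \frac{3 \left(-5 + t\right)}{2 w}$)
$r{\left(-1,6 \cdot 2 \right)} 8 \cdot 16 = \frac{3 \left(5 - 6 \cdot 2 - - \sqrt{2} \sqrt{\left(-1\right)^{2}}\right)}{2 \left(-1\right)} 8 \cdot 16 = \frac{3}{2} \left(-1\right) \left(5 - 12 - - \sqrt{2} \sqrt{1}\right) 8 \cdot 16 = \frac{3}{2} \left(-1\right) \left(5 - 12 - \left(-1\right) \sqrt{2} \cdot 1\right) 8 \cdot 16 = \frac{3}{2} \left(-1\right) \left(5 - 12 + \sqrt{2}\right) 8 \cdot 16 = \frac{3}{2} \left(-1\right) \left(-7 + \sqrt{2}\right) 8 \cdot 16 = \left(\frac{21}{2} - \frac{3 \sqrt{2}}{2}\right) 8 \cdot 16 = \left(84 - 12 \sqrt{2}\right) 16 = 1344 - 192 \sqrt{2}$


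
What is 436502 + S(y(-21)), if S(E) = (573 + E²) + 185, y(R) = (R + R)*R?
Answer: 1215184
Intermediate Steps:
y(R) = 2*R² (y(R) = (2*R)*R = 2*R²)
S(E) = 758 + E²
436502 + S(y(-21)) = 436502 + (758 + (2*(-21)²)²) = 436502 + (758 + (2*441)²) = 436502 + (758 + 882²) = 436502 + (758 + 777924) = 436502 + 778682 = 1215184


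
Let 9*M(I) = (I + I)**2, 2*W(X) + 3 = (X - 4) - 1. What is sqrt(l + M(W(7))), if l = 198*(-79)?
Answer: 91*I*sqrt(17)/3 ≈ 125.07*I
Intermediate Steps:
W(X) = -4 + X/2 (W(X) = -3/2 + ((X - 4) - 1)/2 = -3/2 + ((-4 + X) - 1)/2 = -3/2 + (-5 + X)/2 = -3/2 + (-5/2 + X/2) = -4 + X/2)
l = -15642
M(I) = 4*I**2/9 (M(I) = (I + I)**2/9 = (2*I)**2/9 = (4*I**2)/9 = 4*I**2/9)
sqrt(l + M(W(7))) = sqrt(-15642 + 4*(-4 + (1/2)*7)**2/9) = sqrt(-15642 + 4*(-4 + 7/2)**2/9) = sqrt(-15642 + 4*(-1/2)**2/9) = sqrt(-15642 + (4/9)*(1/4)) = sqrt(-15642 + 1/9) = sqrt(-140777/9) = 91*I*sqrt(17)/3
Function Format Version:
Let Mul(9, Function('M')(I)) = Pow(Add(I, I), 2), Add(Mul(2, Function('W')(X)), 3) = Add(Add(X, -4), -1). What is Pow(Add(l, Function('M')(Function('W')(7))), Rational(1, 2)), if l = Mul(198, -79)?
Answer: Mul(Rational(91, 3), I, Pow(17, Rational(1, 2))) ≈ Mul(125.07, I)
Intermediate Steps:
Function('W')(X) = Add(-4, Mul(Rational(1, 2), X)) (Function('W')(X) = Add(Rational(-3, 2), Mul(Rational(1, 2), Add(Add(X, -4), -1))) = Add(Rational(-3, 2), Mul(Rational(1, 2), Add(Add(-4, X), -1))) = Add(Rational(-3, 2), Mul(Rational(1, 2), Add(-5, X))) = Add(Rational(-3, 2), Add(Rational(-5, 2), Mul(Rational(1, 2), X))) = Add(-4, Mul(Rational(1, 2), X)))
l = -15642
Function('M')(I) = Mul(Rational(4, 9), Pow(I, 2)) (Function('M')(I) = Mul(Rational(1, 9), Pow(Add(I, I), 2)) = Mul(Rational(1, 9), Pow(Mul(2, I), 2)) = Mul(Rational(1, 9), Mul(4, Pow(I, 2))) = Mul(Rational(4, 9), Pow(I, 2)))
Pow(Add(l, Function('M')(Function('W')(7))), Rational(1, 2)) = Pow(Add(-15642, Mul(Rational(4, 9), Pow(Add(-4, Mul(Rational(1, 2), 7)), 2))), Rational(1, 2)) = Pow(Add(-15642, Mul(Rational(4, 9), Pow(Add(-4, Rational(7, 2)), 2))), Rational(1, 2)) = Pow(Add(-15642, Mul(Rational(4, 9), Pow(Rational(-1, 2), 2))), Rational(1, 2)) = Pow(Add(-15642, Mul(Rational(4, 9), Rational(1, 4))), Rational(1, 2)) = Pow(Add(-15642, Rational(1, 9)), Rational(1, 2)) = Pow(Rational(-140777, 9), Rational(1, 2)) = Mul(Rational(91, 3), I, Pow(17, Rational(1, 2)))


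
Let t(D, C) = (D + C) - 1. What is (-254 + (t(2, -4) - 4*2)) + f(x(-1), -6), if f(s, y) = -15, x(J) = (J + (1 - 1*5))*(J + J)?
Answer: -280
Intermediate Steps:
x(J) = 2*J*(-4 + J) (x(J) = (J + (1 - 5))*(2*J) = (J - 4)*(2*J) = (-4 + J)*(2*J) = 2*J*(-4 + J))
t(D, C) = -1 + C + D (t(D, C) = (C + D) - 1 = -1 + C + D)
(-254 + (t(2, -4) - 4*2)) + f(x(-1), -6) = (-254 + ((-1 - 4 + 2) - 4*2)) - 15 = (-254 + (-3 - 8)) - 15 = (-254 - 11) - 15 = -265 - 15 = -280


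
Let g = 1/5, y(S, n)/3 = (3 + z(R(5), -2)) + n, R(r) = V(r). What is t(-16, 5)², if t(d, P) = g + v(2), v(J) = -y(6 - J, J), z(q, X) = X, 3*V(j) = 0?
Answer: 1936/25 ≈ 77.440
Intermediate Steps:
V(j) = 0 (V(j) = (⅓)*0 = 0)
R(r) = 0
y(S, n) = 3 + 3*n (y(S, n) = 3*((3 - 2) + n) = 3*(1 + n) = 3 + 3*n)
v(J) = -3 - 3*J (v(J) = -(3 + 3*J) = -3 - 3*J)
g = ⅕ ≈ 0.20000
t(d, P) = -44/5 (t(d, P) = ⅕ + (-3 - 3*2) = ⅕ + (-3 - 6) = ⅕ - 9 = -44/5)
t(-16, 5)² = (-44/5)² = 1936/25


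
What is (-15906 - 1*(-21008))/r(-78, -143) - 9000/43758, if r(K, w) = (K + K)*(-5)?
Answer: 462037/72930 ≈ 6.3354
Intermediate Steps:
r(K, w) = -10*K (r(K, w) = (2*K)*(-5) = -10*K)
(-15906 - 1*(-21008))/r(-78, -143) - 9000/43758 = (-15906 - 1*(-21008))/((-10*(-78))) - 9000/43758 = (-15906 + 21008)/780 - 9000*1/43758 = 5102*(1/780) - 500/2431 = 2551/390 - 500/2431 = 462037/72930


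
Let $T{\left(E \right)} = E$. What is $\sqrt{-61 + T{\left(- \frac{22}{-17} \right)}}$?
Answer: $\frac{i \sqrt{17255}}{17} \approx 7.727 i$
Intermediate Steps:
$\sqrt{-61 + T{\left(- \frac{22}{-17} \right)}} = \sqrt{-61 - \frac{22}{-17}} = \sqrt{-61 - - \frac{22}{17}} = \sqrt{-61 + \frac{22}{17}} = \sqrt{- \frac{1015}{17}} = \frac{i \sqrt{17255}}{17}$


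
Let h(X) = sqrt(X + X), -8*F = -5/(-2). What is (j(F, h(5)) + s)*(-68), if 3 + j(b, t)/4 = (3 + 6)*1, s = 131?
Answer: -10540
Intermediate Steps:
F = -5/16 (F = -(-5)/(8*(-2)) = -(-5)*(-1)/(8*2) = -1/8*5/2 = -5/16 ≈ -0.31250)
h(X) = sqrt(2)*sqrt(X) (h(X) = sqrt(2*X) = sqrt(2)*sqrt(X))
j(b, t) = 24 (j(b, t) = -12 + 4*((3 + 6)*1) = -12 + 4*(9*1) = -12 + 4*9 = -12 + 36 = 24)
(j(F, h(5)) + s)*(-68) = (24 + 131)*(-68) = 155*(-68) = -10540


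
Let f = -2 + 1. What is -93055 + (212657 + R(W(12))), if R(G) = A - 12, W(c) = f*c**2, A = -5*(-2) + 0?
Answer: 119600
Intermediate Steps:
f = -1
A = 10 (A = 10 + 0 = 10)
W(c) = -c**2
R(G) = -2 (R(G) = 10 - 12 = -2)
-93055 + (212657 + R(W(12))) = -93055 + (212657 - 2) = -93055 + 212655 = 119600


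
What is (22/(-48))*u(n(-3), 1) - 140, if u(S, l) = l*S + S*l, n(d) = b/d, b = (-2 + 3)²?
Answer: -5029/36 ≈ -139.69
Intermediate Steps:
b = 1 (b = 1² = 1)
n(d) = 1/d
u(S, l) = 2*S*l (u(S, l) = S*l + S*l = 2*S*l)
(22/(-48))*u(n(-3), 1) - 140 = (22/(-48))*(2*1/(-3)) - 140 = (22*(-1/48))*(2*(-⅓)*1) - 140 = -11/24*(-⅔) - 140 = 11/36 - 140 = -5029/36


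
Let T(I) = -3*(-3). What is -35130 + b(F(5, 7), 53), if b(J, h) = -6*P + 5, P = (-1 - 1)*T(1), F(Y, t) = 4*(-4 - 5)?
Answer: -35017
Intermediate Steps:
T(I) = 9
F(Y, t) = -36 (F(Y, t) = 4*(-9) = -36)
P = -18 (P = (-1 - 1)*9 = -2*9 = -18)
b(J, h) = 113 (b(J, h) = -6*(-18) + 5 = 108 + 5 = 113)
-35130 + b(F(5, 7), 53) = -35130 + 113 = -35017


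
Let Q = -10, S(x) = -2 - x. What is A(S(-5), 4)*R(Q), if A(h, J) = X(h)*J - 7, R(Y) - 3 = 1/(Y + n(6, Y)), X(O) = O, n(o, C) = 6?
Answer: 55/4 ≈ 13.750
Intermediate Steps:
R(Y) = 3 + 1/(6 + Y) (R(Y) = 3 + 1/(Y + 6) = 3 + 1/(6 + Y))
A(h, J) = -7 + J*h (A(h, J) = h*J - 7 = J*h - 7 = -7 + J*h)
A(S(-5), 4)*R(Q) = (-7 + 4*(-2 - 1*(-5)))*((19 + 3*(-10))/(6 - 10)) = (-7 + 4*(-2 + 5))*((19 - 30)/(-4)) = (-7 + 4*3)*(-¼*(-11)) = (-7 + 12)*(11/4) = 5*(11/4) = 55/4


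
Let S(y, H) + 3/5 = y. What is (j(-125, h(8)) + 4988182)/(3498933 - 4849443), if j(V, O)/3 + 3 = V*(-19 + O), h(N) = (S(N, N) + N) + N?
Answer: -4986523/1350510 ≈ -3.6923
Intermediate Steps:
S(y, H) = -⅗ + y
h(N) = -⅗ + 3*N (h(N) = ((-⅗ + N) + N) + N = (-⅗ + 2*N) + N = -⅗ + 3*N)
j(V, O) = -9 + 3*V*(-19 + O) (j(V, O) = -9 + 3*(V*(-19 + O)) = -9 + 3*V*(-19 + O))
(j(-125, h(8)) + 4988182)/(3498933 - 4849443) = ((-9 - 57*(-125) + 3*(-⅗ + 3*8)*(-125)) + 4988182)/(3498933 - 4849443) = ((-9 + 7125 + 3*(-⅗ + 24)*(-125)) + 4988182)/(-1350510) = ((-9 + 7125 + 3*(117/5)*(-125)) + 4988182)*(-1/1350510) = ((-9 + 7125 - 8775) + 4988182)*(-1/1350510) = (-1659 + 4988182)*(-1/1350510) = 4986523*(-1/1350510) = -4986523/1350510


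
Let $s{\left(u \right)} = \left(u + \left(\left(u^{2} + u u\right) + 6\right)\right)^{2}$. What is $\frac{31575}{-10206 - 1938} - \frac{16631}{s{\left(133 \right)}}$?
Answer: $- \frac{13276905289013}{5106379105872} \approx -2.6001$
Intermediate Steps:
$s{\left(u \right)} = \left(6 + u + 2 u^{2}\right)^{2}$ ($s{\left(u \right)} = \left(u + \left(\left(u^{2} + u^{2}\right) + 6\right)\right)^{2} = \left(u + \left(2 u^{2} + 6\right)\right)^{2} = \left(u + \left(6 + 2 u^{2}\right)\right)^{2} = \left(6 + u + 2 u^{2}\right)^{2}$)
$\frac{31575}{-10206 - 1938} - \frac{16631}{s{\left(133 \right)}} = \frac{31575}{-10206 - 1938} - \frac{16631}{\left(6 + 133 + 2 \cdot 133^{2}\right)^{2}} = \frac{31575}{-12144} - \frac{16631}{\left(6 + 133 + 2 \cdot 17689\right)^{2}} = 31575 \left(- \frac{1}{12144}\right) - \frac{16631}{\left(6 + 133 + 35378\right)^{2}} = - \frac{10525}{4048} - \frac{16631}{35517^{2}} = - \frac{10525}{4048} - \frac{16631}{1261457289} = - \frac{13276905289013}{5106379105872}$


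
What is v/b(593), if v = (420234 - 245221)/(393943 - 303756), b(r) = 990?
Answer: 175013/89285130 ≈ 0.0019602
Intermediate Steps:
v = 175013/90187 ≈ 1.9406
v/b(593) = (175013/90187)/990 = (175013/90187)*(1/990) = 175013/89285130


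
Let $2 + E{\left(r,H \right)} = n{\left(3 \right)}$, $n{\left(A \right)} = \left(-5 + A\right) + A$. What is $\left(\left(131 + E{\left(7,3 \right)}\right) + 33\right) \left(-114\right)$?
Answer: $-18582$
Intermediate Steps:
$n{\left(A \right)} = -5 + 2 A$
$E{\left(r,H \right)} = -1$ ($E{\left(r,H \right)} = -2 + \left(-5 + 2 \cdot 3\right) = -2 + \left(-5 + 6\right) = -2 + 1 = -1$)
$\left(\left(131 + E{\left(7,3 \right)}\right) + 33\right) \left(-114\right) = \left(\left(131 - 1\right) + 33\right) \left(-114\right) = \left(130 + 33\right) \left(-114\right) = 163 \left(-114\right) = -18582$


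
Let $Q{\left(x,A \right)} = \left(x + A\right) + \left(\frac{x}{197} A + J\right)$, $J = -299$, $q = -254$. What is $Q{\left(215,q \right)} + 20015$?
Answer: $\frac{3821759}{197} \approx 19400.0$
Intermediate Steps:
$Q{\left(x,A \right)} = -299 + A + x + \frac{A x}{197}$ ($Q{\left(x,A \right)} = \left(x + A\right) + \left(\frac{x}{197} A - 299\right) = \left(A + x\right) + \left(x \frac{1}{197} A - 299\right) = \left(A + x\right) + \left(\frac{x}{197} A - 299\right) = \left(A + x\right) + \left(\frac{A x}{197} - 299\right) = \left(A + x\right) + \left(-299 + \frac{A x}{197}\right) = -299 + A + x + \frac{A x}{197}$)
$Q{\left(215,q \right)} + 20015 = \left(-299 - 254 + 215 + \frac{1}{197} \left(-254\right) 215\right) + 20015 = \left(-299 - 254 + 215 - \frac{54610}{197}\right) + 20015 = - \frac{121196}{197} + 20015 = \frac{3821759}{197}$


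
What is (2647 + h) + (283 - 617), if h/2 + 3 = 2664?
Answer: 7635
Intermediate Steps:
h = 5322 (h = -6 + 2*2664 = -6 + 5328 = 5322)
(2647 + h) + (283 - 617) = (2647 + 5322) + (283 - 617) = 7969 - 334 = 7635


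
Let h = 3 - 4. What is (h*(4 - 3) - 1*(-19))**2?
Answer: 324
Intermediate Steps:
h = -1
(h*(4 - 3) - 1*(-19))**2 = (-(4 - 3) - 1*(-19))**2 = (-1*1 + 19)**2 = (-1 + 19)**2 = 18**2 = 324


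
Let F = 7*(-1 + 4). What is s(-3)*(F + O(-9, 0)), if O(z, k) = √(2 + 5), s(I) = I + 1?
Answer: -42 - 2*√7 ≈ -47.292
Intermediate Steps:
s(I) = 1 + I
O(z, k) = √7
F = 21 (F = 7*3 = 21)
s(-3)*(F + O(-9, 0)) = (1 - 3)*(21 + √7) = -2*(21 + √7) = -42 - 2*√7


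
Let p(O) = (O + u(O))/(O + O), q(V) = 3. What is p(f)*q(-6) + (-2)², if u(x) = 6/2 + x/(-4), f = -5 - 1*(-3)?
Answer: 23/8 ≈ 2.8750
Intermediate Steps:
f = -2 (f = -5 + 3 = -2)
u(x) = 3 - x/4 (u(x) = 6*(½) + x*(-¼) = 3 - x/4)
p(O) = (3 + 3*O/4)/(2*O) (p(O) = (O + (3 - O/4))/(O + O) = (3 + 3*O/4)/((2*O)) = (3 + 3*O/4)*(1/(2*O)) = (3 + 3*O/4)/(2*O))
p(f)*q(-6) + (-2)² = ((3/8)*(4 - 2)/(-2))*3 + (-2)² = ((3/8)*(-½)*2)*3 + 4 = -3/8*3 + 4 = -9/8 + 4 = 23/8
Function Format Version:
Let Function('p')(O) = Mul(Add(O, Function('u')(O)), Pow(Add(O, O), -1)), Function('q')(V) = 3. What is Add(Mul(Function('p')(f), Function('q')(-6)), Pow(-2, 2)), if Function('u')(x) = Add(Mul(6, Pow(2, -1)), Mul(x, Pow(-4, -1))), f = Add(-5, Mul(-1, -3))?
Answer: Rational(23, 8) ≈ 2.8750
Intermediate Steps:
f = -2 (f = Add(-5, 3) = -2)
Function('u')(x) = Add(3, Mul(Rational(-1, 4), x)) (Function('u')(x) = Add(Mul(6, Rational(1, 2)), Mul(x, Rational(-1, 4))) = Add(3, Mul(Rational(-1, 4), x)))
Function('p')(O) = Mul(Rational(1, 2), Pow(O, -1), Add(3, Mul(Rational(3, 4), O))) (Function('p')(O) = Mul(Add(O, Add(3, Mul(Rational(-1, 4), O))), Pow(Add(O, O), -1)) = Mul(Add(3, Mul(Rational(3, 4), O)), Pow(Mul(2, O), -1)) = Mul(Add(3, Mul(Rational(3, 4), O)), Mul(Rational(1, 2), Pow(O, -1))) = Mul(Rational(1, 2), Pow(O, -1), Add(3, Mul(Rational(3, 4), O))))
Add(Mul(Function('p')(f), Function('q')(-6)), Pow(-2, 2)) = Add(Mul(Mul(Rational(3, 8), Pow(-2, -1), Add(4, -2)), 3), Pow(-2, 2)) = Add(Mul(Mul(Rational(3, 8), Rational(-1, 2), 2), 3), 4) = Add(Mul(Rational(-3, 8), 3), 4) = Add(Rational(-9, 8), 4) = Rational(23, 8)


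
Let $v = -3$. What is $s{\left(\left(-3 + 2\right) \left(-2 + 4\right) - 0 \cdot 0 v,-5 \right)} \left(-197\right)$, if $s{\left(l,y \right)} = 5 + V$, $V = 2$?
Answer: $-1379$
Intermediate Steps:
$s{\left(l,y \right)} = 7$ ($s{\left(l,y \right)} = 5 + 2 = 7$)
$s{\left(\left(-3 + 2\right) \left(-2 + 4\right) - 0 \cdot 0 v,-5 \right)} \left(-197\right) = 7 \left(-197\right) = -1379$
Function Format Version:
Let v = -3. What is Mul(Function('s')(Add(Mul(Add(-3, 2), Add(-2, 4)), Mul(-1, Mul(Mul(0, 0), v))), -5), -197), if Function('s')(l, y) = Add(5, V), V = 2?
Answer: -1379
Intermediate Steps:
Function('s')(l, y) = 7 (Function('s')(l, y) = Add(5, 2) = 7)
Mul(Function('s')(Add(Mul(Add(-3, 2), Add(-2, 4)), Mul(-1, Mul(Mul(0, 0), v))), -5), -197) = Mul(7, -197) = -1379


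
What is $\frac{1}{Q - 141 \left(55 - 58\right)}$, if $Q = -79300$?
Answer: $- \frac{1}{78877} \approx -1.2678 \cdot 10^{-5}$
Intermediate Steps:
$\frac{1}{Q - 141 \left(55 - 58\right)} = \frac{1}{-79300 - 141 \left(55 - 58\right)} = \frac{1}{-79300 - -423} = \frac{1}{-79300 + 423} = \frac{1}{-78877} = - \frac{1}{78877}$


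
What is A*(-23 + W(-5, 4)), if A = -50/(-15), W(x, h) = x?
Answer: -280/3 ≈ -93.333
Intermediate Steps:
A = 10/3 (A = -50*(-1/15) = 10/3 ≈ 3.3333)
A*(-23 + W(-5, 4)) = 10*(-23 - 5)/3 = (10/3)*(-28) = -280/3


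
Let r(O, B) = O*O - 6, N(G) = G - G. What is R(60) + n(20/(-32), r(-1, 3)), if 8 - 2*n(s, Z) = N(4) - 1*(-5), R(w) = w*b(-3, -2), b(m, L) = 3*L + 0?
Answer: -717/2 ≈ -358.50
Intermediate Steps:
N(G) = 0
b(m, L) = 3*L
r(O, B) = -6 + O² (r(O, B) = O² - 6 = -6 + O²)
R(w) = -6*w (R(w) = w*(3*(-2)) = w*(-6) = -6*w)
n(s, Z) = 3/2 (n(s, Z) = 4 - (0 - 1*(-5))/2 = 4 - (0 + 5)/2 = 4 - ½*5 = 4 - 5/2 = 3/2)
R(60) + n(20/(-32), r(-1, 3)) = -6*60 + 3/2 = -360 + 3/2 = -717/2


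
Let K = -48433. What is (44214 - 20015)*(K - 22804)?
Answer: -1723864163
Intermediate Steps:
(44214 - 20015)*(K - 22804) = (44214 - 20015)*(-48433 - 22804) = 24199*(-71237) = -1723864163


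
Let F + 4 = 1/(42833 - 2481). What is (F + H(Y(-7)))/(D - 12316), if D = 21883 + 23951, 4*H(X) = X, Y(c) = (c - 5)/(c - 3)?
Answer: -746507/6762591680 ≈ -0.00011039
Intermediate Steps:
Y(c) = (-5 + c)/(-3 + c)
F = -161407/40352 (F = -4 + 1/(42833 - 2481) = -4 + 1/40352 = -161407/40352 ≈ -4.0000)
H(X) = X/4
D = 45834
(F + H(Y(-7)))/(D - 12316) = (-161407/40352 + ((-5 - 7)/(-3 - 7))/4)/(45834 - 12316) = (-161407/40352 + (-12/(-10))/4)/33518 = (-161407/40352 + (-⅒*(-12))/4)*(1/33518) = (-161407/40352 + (¼)*(6/5))*(1/33518) = (-161407/40352 + 3/10)*(1/33518) = -746507/201760*1/33518 = -746507/6762591680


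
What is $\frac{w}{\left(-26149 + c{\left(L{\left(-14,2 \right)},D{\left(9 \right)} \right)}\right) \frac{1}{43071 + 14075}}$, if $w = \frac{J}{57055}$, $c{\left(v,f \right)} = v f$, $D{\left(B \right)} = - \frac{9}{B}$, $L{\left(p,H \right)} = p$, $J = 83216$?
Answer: $- \frac{4755461536}{1491132425} \approx -3.1892$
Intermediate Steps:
$c{\left(v,f \right)} = f v$
$w = \frac{83216}{57055} \approx 1.4585$
$\frac{w}{\left(-26149 + c{\left(L{\left(-14,2 \right)},D{\left(9 \right)} \right)}\right) \frac{1}{43071 + 14075}} = \frac{83216}{57055 \frac{-26149 + - \frac{9}{9} \left(-14\right)}{43071 + 14075}} = \frac{83216}{57055 \frac{-26149 + \left(-9\right) \frac{1}{9} \left(-14\right)}{57146}} = \frac{83216}{57055 \left(-26149 - -14\right) \frac{1}{57146}} = \frac{83216}{57055 \left(-26149 + 14\right) \frac{1}{57146}} = \frac{83216}{57055 \left(\left(-26135\right) \frac{1}{57146}\right)} = \frac{83216}{57055 \left(- \frac{26135}{57146}\right)} = \frac{83216}{57055} \left(- \frac{57146}{26135}\right) = - \frac{4755461536}{1491132425}$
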